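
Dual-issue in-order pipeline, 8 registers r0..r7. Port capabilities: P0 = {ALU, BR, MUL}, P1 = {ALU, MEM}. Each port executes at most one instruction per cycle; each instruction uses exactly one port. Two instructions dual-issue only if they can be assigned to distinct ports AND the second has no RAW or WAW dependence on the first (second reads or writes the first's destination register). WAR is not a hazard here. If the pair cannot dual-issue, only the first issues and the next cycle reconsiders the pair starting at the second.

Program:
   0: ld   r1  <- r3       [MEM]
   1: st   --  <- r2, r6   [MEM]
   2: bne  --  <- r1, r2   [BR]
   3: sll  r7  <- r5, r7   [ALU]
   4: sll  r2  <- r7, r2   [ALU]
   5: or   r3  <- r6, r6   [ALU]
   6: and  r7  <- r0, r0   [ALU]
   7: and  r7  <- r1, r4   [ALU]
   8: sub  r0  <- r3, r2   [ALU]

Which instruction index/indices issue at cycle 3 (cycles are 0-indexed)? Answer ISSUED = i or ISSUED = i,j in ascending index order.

ISSUED = 4,5

  cy0 -> i0 (ld) no-port MEM/MEM
  cy1 -> i1,i2 (st;bne) 2-wide
  cy2 -> i3 (sll) RAW r7
  cy3 -> i4,i5 (sll;or) 2-wide
  cy4 -> i6 (and) WAW r7
  cy5 -> i7,i8 (and;sub) 2-wide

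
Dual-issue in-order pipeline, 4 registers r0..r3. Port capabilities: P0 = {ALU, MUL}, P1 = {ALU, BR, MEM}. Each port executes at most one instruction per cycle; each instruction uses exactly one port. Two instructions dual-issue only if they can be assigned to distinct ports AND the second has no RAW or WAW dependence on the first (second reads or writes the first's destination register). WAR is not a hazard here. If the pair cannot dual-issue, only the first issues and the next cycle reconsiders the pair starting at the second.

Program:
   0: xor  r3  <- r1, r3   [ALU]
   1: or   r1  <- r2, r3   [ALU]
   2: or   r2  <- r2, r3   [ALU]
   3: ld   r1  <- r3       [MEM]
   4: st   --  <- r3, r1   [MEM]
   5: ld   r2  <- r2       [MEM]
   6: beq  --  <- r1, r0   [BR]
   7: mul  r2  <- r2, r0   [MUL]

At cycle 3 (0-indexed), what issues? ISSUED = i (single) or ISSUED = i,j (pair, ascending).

#0 head=0: xor i0 RAW r3
#1 head=1: or or i1/i2 2-wide
#2 head=3: ld i3 no-port MEM/MEM
#3 head=4: st i4 no-port MEM/MEM
#4 head=5: ld i5 no-port MEM/BR
#5 head=6: beq mul i6/i7 2-wide

ISSUED = 4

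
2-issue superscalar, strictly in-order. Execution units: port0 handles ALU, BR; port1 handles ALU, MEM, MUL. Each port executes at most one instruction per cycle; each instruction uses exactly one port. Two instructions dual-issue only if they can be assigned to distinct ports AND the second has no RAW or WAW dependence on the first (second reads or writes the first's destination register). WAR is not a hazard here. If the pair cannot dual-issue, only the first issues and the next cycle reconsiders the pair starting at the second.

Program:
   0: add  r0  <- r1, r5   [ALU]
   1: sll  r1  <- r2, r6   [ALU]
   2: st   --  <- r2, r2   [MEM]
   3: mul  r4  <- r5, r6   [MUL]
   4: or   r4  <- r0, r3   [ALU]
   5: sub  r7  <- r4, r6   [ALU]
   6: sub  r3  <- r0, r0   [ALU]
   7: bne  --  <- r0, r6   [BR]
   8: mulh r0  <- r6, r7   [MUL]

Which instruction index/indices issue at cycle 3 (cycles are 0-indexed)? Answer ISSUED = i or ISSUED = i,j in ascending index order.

t=0 i0/i1:add.ALU sll.ALU ; 2-wide
t=1 i2:st.MEM ; no-port MEM/MUL
t=2 i3:mul.MUL ; WAW r4
t=3 i4:or.ALU ; RAW r4
t=4 i5/i6:sub.ALU sub.ALU ; 2-wide
t=5 i7/i8:bne.BR mulh.MUL ; 2-wide

ISSUED = 4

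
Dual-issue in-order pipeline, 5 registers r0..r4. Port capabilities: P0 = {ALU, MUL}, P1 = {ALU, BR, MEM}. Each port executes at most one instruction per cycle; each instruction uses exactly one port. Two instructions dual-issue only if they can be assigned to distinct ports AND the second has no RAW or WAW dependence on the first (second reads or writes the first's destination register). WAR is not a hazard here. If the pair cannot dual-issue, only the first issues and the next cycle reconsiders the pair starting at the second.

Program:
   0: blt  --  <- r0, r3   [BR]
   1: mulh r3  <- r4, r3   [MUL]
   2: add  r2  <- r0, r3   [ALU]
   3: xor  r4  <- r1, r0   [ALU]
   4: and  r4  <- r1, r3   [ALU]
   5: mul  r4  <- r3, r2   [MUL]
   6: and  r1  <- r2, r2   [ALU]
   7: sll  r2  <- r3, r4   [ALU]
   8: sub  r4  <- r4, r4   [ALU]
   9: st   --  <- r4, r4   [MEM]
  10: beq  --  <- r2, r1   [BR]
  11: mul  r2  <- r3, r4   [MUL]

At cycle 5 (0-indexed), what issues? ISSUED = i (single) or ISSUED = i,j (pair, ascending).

ISSUED = 9

[0] i0,i1  blt/mulh  -- pair
[1] i2,i3  add/xor  -- pair
[2] i4  and  -- WAW r4
[3] i5,i6  mul/and  -- pair
[4] i7,i8  sll/sub  -- pair
[5] i9  st  -- no-port MEM/BR
[6] i10,i11  beq/mul  -- pair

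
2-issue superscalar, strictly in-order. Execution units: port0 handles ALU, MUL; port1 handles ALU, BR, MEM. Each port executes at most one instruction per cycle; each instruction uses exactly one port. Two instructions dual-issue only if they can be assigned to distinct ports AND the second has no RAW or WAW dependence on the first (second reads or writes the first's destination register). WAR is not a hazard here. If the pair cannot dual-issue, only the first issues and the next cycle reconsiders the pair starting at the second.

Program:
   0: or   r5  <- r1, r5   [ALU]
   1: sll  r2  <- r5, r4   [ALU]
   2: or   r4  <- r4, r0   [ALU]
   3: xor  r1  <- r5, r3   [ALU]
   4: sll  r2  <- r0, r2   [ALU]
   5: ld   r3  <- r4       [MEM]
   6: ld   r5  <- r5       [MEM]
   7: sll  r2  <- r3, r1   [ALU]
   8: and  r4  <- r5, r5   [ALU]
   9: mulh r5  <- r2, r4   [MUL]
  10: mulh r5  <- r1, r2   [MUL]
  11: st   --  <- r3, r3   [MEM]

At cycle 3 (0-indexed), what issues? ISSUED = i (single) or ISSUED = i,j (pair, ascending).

ISSUED = 5

#0 head=0: or i0 RAW r5
#1 head=1: sll/or i1+i2 2-wide
#2 head=3: xor/sll i3+i4 2-wide
#3 head=5: ld i5 no-port MEM/MEM
#4 head=6: ld/sll i6+i7 2-wide
#5 head=8: and i8 RAW r4
#6 head=9: mulh i9 no-port MUL/MUL
#7 head=10: mulh/st i10+i11 2-wide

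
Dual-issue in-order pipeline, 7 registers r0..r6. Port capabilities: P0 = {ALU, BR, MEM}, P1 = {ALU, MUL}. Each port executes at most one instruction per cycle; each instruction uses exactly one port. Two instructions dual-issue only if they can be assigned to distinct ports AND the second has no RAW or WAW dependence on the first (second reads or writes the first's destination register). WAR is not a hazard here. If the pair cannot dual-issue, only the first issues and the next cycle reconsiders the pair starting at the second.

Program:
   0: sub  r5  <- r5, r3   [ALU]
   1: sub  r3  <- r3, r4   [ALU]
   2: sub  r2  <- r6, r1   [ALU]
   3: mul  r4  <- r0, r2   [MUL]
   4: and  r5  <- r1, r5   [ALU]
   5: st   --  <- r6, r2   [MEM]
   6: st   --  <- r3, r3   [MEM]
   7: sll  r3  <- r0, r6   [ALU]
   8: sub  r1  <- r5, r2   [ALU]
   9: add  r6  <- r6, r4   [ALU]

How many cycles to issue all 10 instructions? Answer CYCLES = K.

  cy0 -> i0&i1 (sub/sub) dual
  cy1 -> i2 (sub) RAW r2
  cy2 -> i3&i4 (mul/and) dual
  cy3 -> i5 (st) no-port MEM/MEM
  cy4 -> i6&i7 (st/sll) dual
  cy5 -> i8&i9 (sub/add) dual

CYCLES = 6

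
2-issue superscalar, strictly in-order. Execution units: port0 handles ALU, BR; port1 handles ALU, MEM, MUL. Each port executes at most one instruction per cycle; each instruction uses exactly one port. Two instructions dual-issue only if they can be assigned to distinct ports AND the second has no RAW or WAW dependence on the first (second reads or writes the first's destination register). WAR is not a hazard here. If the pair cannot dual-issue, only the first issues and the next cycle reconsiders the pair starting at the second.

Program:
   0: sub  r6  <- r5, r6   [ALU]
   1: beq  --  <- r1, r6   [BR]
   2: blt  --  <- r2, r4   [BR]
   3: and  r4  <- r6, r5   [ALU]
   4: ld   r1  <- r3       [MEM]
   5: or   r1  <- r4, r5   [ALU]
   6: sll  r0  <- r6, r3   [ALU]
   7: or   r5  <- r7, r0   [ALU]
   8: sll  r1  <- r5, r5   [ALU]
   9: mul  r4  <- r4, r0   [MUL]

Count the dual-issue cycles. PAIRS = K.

[0] i0  sub  -- RAW r6
[1] i1  beq  -- no-port BR/BR
[2] i2/i3  blt and  -- dual
[3] i4  ld  -- WAW r1
[4] i5/i6  or sll  -- dual
[5] i7  or  -- RAW r5
[6] i8/i9  sll mul  -- dual

PAIRS = 3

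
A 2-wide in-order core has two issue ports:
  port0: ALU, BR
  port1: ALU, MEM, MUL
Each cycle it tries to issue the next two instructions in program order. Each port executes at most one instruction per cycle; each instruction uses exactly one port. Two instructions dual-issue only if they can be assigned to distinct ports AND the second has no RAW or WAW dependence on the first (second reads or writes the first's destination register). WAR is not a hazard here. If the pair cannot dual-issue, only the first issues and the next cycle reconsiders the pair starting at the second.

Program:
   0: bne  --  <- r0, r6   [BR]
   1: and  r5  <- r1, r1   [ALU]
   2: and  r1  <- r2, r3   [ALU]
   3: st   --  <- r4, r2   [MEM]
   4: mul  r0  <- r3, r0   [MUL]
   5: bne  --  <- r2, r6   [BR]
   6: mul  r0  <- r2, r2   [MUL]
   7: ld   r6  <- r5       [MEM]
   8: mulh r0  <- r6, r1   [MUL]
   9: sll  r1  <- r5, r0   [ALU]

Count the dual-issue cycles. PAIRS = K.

PAIRS = 3

c0: i0+i1 bne/and  pair
c1: i2+i3 and/st  pair
c2: i4+i5 mul/bne  pair
c3: i6 mul  no-port MUL/MEM
c4: i7 ld  no-port MEM/MUL
c5: i8 mulh  RAW r0
c6: i9 sll  tail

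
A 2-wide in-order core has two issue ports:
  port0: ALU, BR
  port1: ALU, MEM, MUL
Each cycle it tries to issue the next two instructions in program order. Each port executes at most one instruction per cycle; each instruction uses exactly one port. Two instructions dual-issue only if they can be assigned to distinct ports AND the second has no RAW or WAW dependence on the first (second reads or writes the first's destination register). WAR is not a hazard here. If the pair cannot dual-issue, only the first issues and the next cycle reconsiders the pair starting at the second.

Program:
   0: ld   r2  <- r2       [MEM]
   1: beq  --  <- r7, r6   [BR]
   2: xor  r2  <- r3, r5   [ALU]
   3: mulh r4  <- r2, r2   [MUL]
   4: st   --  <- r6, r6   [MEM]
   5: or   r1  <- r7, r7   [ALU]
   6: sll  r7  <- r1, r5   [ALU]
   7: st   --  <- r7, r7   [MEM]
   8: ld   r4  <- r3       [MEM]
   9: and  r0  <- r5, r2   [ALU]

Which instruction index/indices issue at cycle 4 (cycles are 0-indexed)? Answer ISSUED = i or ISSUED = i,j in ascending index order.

ISSUED = 6

#0 head=0: ld beq i0/i1 2-wide
#1 head=2: xor i2 RAW r2
#2 head=3: mulh i3 no-port MUL/MEM
#3 head=4: st or i4/i5 2-wide
#4 head=6: sll i6 RAW r7
#5 head=7: st i7 no-port MEM/MEM
#6 head=8: ld and i8/i9 2-wide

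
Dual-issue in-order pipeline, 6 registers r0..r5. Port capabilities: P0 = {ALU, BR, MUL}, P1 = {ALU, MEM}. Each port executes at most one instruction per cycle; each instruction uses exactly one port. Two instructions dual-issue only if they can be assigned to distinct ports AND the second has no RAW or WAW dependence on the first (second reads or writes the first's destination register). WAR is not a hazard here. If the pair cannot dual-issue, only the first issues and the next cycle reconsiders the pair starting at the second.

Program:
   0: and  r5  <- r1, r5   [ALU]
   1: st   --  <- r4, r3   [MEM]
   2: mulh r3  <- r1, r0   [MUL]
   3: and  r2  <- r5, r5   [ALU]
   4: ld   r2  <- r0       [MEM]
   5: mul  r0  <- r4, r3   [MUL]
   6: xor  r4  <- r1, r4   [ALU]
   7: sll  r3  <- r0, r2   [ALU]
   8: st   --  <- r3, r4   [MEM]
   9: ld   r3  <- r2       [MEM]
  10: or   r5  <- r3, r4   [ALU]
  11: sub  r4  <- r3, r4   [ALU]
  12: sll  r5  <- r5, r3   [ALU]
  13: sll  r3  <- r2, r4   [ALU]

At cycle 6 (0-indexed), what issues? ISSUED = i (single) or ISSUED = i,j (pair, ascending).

ISSUED = 10,11

[0] i0/i1  and+st  -- 2-wide
[1] i2/i3  mulh+and  -- 2-wide
[2] i4/i5  ld+mul  -- 2-wide
[3] i6/i7  xor+sll  -- 2-wide
[4] i8  st  -- no-port MEM/MEM
[5] i9  ld  -- RAW r3
[6] i10/i11  or+sub  -- 2-wide
[7] i12/i13  sll+sll  -- 2-wide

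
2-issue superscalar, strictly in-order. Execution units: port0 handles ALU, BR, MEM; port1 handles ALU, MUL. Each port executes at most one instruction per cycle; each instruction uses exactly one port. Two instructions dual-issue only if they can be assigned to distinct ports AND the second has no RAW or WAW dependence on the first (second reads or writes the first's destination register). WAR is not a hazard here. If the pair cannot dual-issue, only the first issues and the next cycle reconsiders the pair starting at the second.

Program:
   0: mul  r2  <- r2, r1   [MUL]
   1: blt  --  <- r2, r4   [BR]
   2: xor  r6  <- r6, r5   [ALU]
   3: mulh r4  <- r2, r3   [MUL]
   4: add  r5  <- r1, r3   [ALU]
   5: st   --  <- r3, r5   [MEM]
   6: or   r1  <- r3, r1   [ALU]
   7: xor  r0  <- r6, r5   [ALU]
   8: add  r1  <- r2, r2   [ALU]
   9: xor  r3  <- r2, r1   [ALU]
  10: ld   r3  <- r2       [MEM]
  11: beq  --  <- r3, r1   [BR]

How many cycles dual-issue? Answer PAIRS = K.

c0: i0 mul.MUL  RAW r2
c1: i1/i2 blt.BR xor.ALU  pair
c2: i3/i4 mulh.MUL add.ALU  pair
c3: i5/i6 st.MEM or.ALU  pair
c4: i7/i8 xor.ALU add.ALU  pair
c5: i9 xor.ALU  WAW r3
c6: i10 ld.MEM  no-port MEM/BR
c7: i11 beq.BR  tail

PAIRS = 4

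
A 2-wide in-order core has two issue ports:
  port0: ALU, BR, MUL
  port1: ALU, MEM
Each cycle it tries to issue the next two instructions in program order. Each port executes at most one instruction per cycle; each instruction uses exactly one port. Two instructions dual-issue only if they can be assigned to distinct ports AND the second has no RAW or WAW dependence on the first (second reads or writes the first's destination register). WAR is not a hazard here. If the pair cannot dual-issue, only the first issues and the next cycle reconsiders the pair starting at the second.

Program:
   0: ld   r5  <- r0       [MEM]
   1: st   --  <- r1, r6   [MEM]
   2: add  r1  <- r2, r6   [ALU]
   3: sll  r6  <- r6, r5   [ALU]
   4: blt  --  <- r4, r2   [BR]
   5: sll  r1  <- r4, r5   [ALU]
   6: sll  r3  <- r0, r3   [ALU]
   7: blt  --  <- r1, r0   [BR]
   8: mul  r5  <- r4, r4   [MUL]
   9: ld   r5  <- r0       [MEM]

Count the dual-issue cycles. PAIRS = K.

PAIRS = 3

[0] i0  ld.MEM  -- no-port MEM/MEM
[1] i1&i2  st.MEM;add.ALU  -- pair
[2] i3&i4  sll.ALU;blt.BR  -- pair
[3] i5&i6  sll.ALU;sll.ALU  -- pair
[4] i7  blt.BR  -- no-port BR/MUL
[5] i8  mul.MUL  -- WAW r5
[6] i9  ld.MEM  -- tail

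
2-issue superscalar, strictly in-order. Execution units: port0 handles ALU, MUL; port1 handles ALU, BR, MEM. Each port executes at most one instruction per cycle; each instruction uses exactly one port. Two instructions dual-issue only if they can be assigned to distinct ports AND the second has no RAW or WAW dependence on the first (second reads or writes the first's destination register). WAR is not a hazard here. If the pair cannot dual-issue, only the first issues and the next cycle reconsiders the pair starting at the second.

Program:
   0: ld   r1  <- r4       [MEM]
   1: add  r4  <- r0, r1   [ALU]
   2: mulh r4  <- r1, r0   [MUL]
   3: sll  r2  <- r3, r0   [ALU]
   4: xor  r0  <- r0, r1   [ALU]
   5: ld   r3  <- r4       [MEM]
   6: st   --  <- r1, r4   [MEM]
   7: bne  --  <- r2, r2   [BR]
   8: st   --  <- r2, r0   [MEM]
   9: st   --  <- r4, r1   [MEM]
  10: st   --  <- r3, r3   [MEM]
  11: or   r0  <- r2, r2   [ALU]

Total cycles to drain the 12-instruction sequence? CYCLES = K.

CYCLES = 9

  cy0 -> i0 (ld) RAW r1
  cy1 -> i1 (add) WAW r4
  cy2 -> i2,i3 (mulh sll) 2-wide
  cy3 -> i4,i5 (xor ld) 2-wide
  cy4 -> i6 (st) no-port MEM/BR
  cy5 -> i7 (bne) no-port BR/MEM
  cy6 -> i8 (st) no-port MEM/MEM
  cy7 -> i9 (st) no-port MEM/MEM
  cy8 -> i10,i11 (st or) 2-wide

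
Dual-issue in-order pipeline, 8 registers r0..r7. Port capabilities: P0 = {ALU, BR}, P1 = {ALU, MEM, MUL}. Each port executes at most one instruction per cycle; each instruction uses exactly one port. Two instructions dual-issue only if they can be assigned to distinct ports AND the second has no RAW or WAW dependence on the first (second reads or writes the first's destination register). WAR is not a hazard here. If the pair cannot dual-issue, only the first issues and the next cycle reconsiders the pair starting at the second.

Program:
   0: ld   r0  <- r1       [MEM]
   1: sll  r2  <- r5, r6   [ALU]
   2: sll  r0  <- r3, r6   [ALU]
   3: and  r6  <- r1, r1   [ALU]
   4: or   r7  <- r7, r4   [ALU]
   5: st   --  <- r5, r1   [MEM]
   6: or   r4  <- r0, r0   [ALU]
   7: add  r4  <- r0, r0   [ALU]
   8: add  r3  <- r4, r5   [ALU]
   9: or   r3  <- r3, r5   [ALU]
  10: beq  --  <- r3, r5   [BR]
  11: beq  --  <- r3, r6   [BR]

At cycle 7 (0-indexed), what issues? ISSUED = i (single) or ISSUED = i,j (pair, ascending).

[0] i0&i1  ld/sll  -- pair
[1] i2&i3  sll/and  -- pair
[2] i4&i5  or/st  -- pair
[3] i6  or  -- WAW r4
[4] i7  add  -- RAW r4
[5] i8  add  -- RAW+WAW r3
[6] i9  or  -- RAW r3
[7] i10  beq  -- no-port BR/BR
[8] i11  beq  -- tail

ISSUED = 10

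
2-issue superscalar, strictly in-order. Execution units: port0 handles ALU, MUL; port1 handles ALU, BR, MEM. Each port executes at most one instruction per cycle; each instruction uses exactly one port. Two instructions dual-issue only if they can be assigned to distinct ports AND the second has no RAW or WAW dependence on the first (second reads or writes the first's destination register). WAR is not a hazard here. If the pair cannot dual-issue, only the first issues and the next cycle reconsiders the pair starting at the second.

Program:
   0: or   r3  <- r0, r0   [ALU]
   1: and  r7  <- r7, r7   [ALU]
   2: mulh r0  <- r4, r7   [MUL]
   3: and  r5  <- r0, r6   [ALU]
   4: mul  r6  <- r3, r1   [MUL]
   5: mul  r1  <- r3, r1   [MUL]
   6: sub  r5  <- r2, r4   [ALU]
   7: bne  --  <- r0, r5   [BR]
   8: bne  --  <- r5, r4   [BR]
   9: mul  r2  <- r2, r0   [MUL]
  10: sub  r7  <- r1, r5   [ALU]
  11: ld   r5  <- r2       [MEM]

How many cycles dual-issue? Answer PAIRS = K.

PAIRS = 5

#0 head=0: or.ALU/and.ALU i0&i1 2-wide
#1 head=2: mulh.MUL i2 RAW r0
#2 head=3: and.ALU/mul.MUL i3&i4 2-wide
#3 head=5: mul.MUL/sub.ALU i5&i6 2-wide
#4 head=7: bne.BR i7 no-port BR/BR
#5 head=8: bne.BR/mul.MUL i8&i9 2-wide
#6 head=10: sub.ALU/ld.MEM i10&i11 2-wide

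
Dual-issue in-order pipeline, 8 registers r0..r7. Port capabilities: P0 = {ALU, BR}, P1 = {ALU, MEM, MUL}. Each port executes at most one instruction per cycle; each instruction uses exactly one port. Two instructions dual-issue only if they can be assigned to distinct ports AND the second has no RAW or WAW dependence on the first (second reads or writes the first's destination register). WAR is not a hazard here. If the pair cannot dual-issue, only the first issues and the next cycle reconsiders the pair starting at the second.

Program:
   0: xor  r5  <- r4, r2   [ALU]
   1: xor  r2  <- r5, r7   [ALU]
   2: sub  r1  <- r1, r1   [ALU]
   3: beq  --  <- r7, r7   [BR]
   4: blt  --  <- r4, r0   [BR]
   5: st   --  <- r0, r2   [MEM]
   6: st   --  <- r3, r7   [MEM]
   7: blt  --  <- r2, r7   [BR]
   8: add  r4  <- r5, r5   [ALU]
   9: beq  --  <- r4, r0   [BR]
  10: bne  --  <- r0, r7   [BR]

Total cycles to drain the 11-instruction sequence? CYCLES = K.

[0] i0  xor  -- RAW r5
[1] i1&i2  xor sub  -- dual
[2] i3  beq  -- no-port BR/BR
[3] i4&i5  blt st  -- dual
[4] i6&i7  st blt  -- dual
[5] i8  add  -- RAW r4
[6] i9  beq  -- no-port BR/BR
[7] i10  bne  -- tail

CYCLES = 8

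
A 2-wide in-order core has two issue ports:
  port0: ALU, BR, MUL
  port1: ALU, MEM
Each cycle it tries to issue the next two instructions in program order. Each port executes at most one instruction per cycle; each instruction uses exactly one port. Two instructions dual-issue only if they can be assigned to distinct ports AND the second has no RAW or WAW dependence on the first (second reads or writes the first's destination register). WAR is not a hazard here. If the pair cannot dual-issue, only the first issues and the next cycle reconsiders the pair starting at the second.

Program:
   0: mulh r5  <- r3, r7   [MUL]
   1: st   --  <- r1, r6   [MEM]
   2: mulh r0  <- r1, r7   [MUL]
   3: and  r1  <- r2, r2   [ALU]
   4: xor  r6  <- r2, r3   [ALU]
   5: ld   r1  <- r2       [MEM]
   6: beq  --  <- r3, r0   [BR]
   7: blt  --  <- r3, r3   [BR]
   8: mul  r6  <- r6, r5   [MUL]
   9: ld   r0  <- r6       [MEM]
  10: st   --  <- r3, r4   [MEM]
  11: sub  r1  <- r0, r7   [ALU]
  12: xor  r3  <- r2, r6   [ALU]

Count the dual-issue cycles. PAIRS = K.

[0] i0+i1  mulh.MUL/st.MEM  -- 2-wide
[1] i2+i3  mulh.MUL/and.ALU  -- 2-wide
[2] i4+i5  xor.ALU/ld.MEM  -- 2-wide
[3] i6  beq.BR  -- no-port BR/BR
[4] i7  blt.BR  -- no-port BR/MUL
[5] i8  mul.MUL  -- RAW r6
[6] i9  ld.MEM  -- no-port MEM/MEM
[7] i10+i11  st.MEM/sub.ALU  -- 2-wide
[8] i12  xor.ALU  -- tail

PAIRS = 4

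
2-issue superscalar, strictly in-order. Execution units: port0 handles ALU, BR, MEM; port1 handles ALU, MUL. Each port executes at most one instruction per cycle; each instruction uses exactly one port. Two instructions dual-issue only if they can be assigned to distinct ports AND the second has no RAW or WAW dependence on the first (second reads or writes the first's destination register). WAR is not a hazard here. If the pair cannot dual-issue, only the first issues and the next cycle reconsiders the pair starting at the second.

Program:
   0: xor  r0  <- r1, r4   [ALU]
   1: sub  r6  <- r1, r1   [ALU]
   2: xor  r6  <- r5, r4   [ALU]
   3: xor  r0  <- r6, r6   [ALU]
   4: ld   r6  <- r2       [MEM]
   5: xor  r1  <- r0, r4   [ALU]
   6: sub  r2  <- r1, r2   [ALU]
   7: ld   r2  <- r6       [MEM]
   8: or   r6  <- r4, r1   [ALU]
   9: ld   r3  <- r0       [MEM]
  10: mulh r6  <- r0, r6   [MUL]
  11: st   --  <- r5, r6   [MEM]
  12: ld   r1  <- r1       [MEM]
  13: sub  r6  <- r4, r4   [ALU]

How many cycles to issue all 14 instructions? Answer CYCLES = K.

t=0 i0,i1:xor sub ; pair
t=1 i2:xor ; RAW r6
t=2 i3,i4:xor ld ; pair
t=3 i5:xor ; RAW r1
t=4 i6:sub ; WAW r2
t=5 i7,i8:ld or ; pair
t=6 i9,i10:ld mulh ; pair
t=7 i11:st ; no-port MEM/MEM
t=8 i12,i13:ld sub ; pair

CYCLES = 9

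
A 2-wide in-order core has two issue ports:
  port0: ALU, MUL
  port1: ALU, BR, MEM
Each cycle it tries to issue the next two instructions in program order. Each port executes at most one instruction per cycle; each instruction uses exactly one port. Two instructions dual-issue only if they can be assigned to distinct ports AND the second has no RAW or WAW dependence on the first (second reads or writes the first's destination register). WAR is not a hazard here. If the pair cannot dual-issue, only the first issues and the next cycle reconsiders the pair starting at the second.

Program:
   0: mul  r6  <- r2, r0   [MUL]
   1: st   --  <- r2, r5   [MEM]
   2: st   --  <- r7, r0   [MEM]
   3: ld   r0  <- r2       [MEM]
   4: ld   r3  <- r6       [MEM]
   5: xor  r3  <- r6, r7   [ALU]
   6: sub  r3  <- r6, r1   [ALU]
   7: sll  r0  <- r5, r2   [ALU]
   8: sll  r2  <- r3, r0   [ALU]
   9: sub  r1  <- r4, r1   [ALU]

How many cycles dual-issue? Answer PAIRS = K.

[0] i0/i1  mul.MUL+st.MEM  -- 2-wide
[1] i2  st.MEM  -- no-port MEM/MEM
[2] i3  ld.MEM  -- no-port MEM/MEM
[3] i4  ld.MEM  -- WAW r3
[4] i5  xor.ALU  -- WAW r3
[5] i6/i7  sub.ALU+sll.ALU  -- 2-wide
[6] i8/i9  sll.ALU+sub.ALU  -- 2-wide

PAIRS = 3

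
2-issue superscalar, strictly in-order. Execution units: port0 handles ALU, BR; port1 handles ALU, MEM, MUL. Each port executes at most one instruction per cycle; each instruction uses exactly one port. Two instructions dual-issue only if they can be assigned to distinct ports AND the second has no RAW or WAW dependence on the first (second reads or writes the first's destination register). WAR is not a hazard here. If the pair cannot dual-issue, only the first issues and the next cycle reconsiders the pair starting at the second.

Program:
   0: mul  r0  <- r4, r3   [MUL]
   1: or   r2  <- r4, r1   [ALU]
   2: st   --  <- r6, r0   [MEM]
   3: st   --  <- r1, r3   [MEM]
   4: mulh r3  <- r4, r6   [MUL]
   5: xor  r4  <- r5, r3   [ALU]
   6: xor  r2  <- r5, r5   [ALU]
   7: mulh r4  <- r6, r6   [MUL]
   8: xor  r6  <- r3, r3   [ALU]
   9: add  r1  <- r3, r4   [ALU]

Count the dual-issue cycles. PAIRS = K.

PAIRS = 3

[0] i0/i1  mul.MUL+or.ALU  -- dual
[1] i2  st.MEM  -- no-port MEM/MEM
[2] i3  st.MEM  -- no-port MEM/MUL
[3] i4  mulh.MUL  -- RAW r3
[4] i5/i6  xor.ALU+xor.ALU  -- dual
[5] i7/i8  mulh.MUL+xor.ALU  -- dual
[6] i9  add.ALU  -- tail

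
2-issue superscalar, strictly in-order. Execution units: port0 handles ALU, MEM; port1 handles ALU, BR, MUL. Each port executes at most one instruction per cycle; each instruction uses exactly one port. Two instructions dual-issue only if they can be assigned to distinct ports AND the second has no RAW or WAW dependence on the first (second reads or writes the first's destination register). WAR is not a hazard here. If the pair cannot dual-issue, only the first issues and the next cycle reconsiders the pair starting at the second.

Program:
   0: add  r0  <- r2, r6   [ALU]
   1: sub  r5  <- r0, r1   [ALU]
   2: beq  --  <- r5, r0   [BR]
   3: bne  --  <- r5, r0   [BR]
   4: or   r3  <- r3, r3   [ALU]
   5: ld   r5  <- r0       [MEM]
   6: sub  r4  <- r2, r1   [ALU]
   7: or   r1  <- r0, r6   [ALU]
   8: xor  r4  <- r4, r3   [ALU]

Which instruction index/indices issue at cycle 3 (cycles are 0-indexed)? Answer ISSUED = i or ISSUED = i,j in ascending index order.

ISSUED = 3,4

t=0 i0:add.ALU ; RAW r0
t=1 i1:sub.ALU ; RAW r5
t=2 i2:beq.BR ; no-port BR/BR
t=3 i3/i4:bne.BR/or.ALU ; 2-wide
t=4 i5/i6:ld.MEM/sub.ALU ; 2-wide
t=5 i7/i8:or.ALU/xor.ALU ; 2-wide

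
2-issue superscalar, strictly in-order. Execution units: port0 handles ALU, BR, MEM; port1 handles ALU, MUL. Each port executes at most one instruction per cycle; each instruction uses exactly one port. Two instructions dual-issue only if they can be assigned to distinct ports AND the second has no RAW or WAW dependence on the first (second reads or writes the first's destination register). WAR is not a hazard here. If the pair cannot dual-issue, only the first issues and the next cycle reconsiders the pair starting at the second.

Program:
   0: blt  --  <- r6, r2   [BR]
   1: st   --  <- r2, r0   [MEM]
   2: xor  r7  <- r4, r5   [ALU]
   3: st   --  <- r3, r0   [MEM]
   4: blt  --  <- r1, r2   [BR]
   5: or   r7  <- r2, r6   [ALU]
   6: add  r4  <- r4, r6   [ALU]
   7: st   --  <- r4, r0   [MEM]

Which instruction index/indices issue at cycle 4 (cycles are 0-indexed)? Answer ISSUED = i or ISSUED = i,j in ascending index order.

ISSUED = 6

[0] i0  blt  -- no-port BR/MEM
[1] i1/i2  st;xor  -- 2-wide
[2] i3  st  -- no-port MEM/BR
[3] i4/i5  blt;or  -- 2-wide
[4] i6  add  -- RAW r4
[5] i7  st  -- tail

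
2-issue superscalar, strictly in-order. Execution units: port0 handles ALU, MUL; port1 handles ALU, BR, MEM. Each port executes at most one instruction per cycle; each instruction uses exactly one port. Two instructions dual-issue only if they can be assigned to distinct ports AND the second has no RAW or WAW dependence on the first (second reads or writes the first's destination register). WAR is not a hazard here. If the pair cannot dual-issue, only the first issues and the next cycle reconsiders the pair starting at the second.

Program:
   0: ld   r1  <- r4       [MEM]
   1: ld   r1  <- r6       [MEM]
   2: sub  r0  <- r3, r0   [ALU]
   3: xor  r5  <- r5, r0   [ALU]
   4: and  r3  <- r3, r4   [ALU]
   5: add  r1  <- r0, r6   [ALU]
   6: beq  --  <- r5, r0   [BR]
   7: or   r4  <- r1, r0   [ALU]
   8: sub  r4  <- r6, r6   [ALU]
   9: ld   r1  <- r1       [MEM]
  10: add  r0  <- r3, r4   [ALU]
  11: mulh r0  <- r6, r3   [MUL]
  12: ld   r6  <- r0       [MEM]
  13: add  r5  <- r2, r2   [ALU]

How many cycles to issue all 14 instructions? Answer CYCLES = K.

CYCLES = 9

c0: i0 ld.MEM  no-port MEM/MEM
c1: i1+i2 ld.MEM/sub.ALU  2-wide
c2: i3+i4 xor.ALU/and.ALU  2-wide
c3: i5+i6 add.ALU/beq.BR  2-wide
c4: i7 or.ALU  WAW r4
c5: i8+i9 sub.ALU/ld.MEM  2-wide
c6: i10 add.ALU  WAW r0
c7: i11 mulh.MUL  RAW r0
c8: i12+i13 ld.MEM/add.ALU  2-wide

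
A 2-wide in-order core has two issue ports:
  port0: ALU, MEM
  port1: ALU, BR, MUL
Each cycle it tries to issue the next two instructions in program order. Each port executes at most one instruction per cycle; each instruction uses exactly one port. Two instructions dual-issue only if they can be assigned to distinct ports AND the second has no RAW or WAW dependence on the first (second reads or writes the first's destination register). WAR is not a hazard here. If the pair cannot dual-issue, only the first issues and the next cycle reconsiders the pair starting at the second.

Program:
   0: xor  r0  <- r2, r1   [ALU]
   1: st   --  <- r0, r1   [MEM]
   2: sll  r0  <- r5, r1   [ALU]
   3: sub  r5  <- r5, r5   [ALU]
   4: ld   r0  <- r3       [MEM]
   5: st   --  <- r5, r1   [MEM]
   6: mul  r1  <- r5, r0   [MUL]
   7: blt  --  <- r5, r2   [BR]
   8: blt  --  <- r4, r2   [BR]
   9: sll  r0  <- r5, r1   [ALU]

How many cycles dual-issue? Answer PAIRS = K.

[0] i0  xor  -- RAW r0
[1] i1&i2  st;sll  -- pair
[2] i3&i4  sub;ld  -- pair
[3] i5&i6  st;mul  -- pair
[4] i7  blt  -- no-port BR/BR
[5] i8&i9  blt;sll  -- pair

PAIRS = 4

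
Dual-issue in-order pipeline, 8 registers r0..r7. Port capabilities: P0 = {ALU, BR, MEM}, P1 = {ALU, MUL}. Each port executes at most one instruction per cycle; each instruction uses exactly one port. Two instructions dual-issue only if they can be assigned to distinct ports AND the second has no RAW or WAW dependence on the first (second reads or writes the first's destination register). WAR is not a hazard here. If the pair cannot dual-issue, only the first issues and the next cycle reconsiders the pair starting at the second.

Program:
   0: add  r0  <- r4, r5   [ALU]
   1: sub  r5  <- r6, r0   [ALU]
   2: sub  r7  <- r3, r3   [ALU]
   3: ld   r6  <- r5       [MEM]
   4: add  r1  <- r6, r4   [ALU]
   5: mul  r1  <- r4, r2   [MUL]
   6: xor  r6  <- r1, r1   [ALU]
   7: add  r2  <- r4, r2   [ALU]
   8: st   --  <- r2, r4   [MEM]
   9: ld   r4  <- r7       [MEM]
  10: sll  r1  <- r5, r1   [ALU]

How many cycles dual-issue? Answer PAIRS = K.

t=0 i0:add.ALU ; RAW r0
t=1 i1&i2:sub.ALU;sub.ALU ; 2-wide
t=2 i3:ld.MEM ; RAW r6
t=3 i4:add.ALU ; WAW r1
t=4 i5:mul.MUL ; RAW r1
t=5 i6&i7:xor.ALU;add.ALU ; 2-wide
t=6 i8:st.MEM ; no-port MEM/MEM
t=7 i9&i10:ld.MEM;sll.ALU ; 2-wide

PAIRS = 3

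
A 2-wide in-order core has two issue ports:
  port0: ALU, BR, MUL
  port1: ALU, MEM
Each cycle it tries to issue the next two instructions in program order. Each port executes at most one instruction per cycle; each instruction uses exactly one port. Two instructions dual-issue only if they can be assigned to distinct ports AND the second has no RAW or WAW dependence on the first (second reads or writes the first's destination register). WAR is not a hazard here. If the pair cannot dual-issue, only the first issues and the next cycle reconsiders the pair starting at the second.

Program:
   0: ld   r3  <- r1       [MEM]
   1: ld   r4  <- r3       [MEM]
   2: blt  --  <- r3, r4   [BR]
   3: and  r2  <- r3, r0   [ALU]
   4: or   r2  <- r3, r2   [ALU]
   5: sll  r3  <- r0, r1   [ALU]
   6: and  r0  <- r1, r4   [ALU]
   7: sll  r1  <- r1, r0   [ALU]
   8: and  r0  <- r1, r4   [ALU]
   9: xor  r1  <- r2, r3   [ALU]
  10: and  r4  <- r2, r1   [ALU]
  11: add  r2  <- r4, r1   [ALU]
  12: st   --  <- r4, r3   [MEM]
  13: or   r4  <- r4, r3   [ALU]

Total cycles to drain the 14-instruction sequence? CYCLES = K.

0. ld @i0  | no-port MEM/MEM
1. ld @i1  | RAW r4
2. blt+and @i2/i3  | 2-wide
3. or+sll @i4/i5  | 2-wide
4. and @i6  | RAW r0
5. sll @i7  | RAW r1
6. and+xor @i8/i9  | 2-wide
7. and @i10  | RAW r4
8. add+st @i11/i12  | 2-wide
9. or @i13  | tail

CYCLES = 10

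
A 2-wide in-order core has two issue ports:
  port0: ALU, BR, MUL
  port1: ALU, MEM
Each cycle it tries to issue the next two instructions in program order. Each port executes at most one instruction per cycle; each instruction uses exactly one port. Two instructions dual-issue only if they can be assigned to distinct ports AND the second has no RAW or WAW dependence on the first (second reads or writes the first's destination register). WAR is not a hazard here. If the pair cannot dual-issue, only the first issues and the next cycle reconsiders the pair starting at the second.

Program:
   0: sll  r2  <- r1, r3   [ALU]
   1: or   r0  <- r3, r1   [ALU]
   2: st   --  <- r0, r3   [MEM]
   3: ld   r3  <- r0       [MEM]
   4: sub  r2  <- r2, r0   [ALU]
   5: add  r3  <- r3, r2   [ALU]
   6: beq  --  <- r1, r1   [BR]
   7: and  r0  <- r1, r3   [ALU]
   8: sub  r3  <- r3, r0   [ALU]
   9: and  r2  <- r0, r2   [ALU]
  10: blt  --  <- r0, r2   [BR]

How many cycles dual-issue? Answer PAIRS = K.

0. sll.ALU/or.ALU @i0&i1  | pair
1. st.MEM @i2  | no-port MEM/MEM
2. ld.MEM/sub.ALU @i3&i4  | pair
3. add.ALU/beq.BR @i5&i6  | pair
4. and.ALU @i7  | RAW r0
5. sub.ALU/and.ALU @i8&i9  | pair
6. blt.BR @i10  | tail

PAIRS = 4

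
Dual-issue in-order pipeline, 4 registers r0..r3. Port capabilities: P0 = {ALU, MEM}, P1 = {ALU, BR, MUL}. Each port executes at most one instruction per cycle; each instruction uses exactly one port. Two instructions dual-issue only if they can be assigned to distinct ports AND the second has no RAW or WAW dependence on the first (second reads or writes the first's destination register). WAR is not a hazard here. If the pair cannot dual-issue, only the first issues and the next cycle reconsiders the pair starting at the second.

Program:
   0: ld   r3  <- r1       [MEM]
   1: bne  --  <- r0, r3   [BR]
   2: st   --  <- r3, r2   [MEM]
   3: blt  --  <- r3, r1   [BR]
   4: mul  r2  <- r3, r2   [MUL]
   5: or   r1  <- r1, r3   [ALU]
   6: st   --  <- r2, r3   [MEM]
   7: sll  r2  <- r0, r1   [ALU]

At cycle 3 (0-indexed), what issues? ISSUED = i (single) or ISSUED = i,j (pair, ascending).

0. ld.MEM @i0  | RAW r3
1. bne.BR+st.MEM @i1&i2  | 2-wide
2. blt.BR @i3  | no-port BR/MUL
3. mul.MUL+or.ALU @i4&i5  | 2-wide
4. st.MEM+sll.ALU @i6&i7  | 2-wide

ISSUED = 4,5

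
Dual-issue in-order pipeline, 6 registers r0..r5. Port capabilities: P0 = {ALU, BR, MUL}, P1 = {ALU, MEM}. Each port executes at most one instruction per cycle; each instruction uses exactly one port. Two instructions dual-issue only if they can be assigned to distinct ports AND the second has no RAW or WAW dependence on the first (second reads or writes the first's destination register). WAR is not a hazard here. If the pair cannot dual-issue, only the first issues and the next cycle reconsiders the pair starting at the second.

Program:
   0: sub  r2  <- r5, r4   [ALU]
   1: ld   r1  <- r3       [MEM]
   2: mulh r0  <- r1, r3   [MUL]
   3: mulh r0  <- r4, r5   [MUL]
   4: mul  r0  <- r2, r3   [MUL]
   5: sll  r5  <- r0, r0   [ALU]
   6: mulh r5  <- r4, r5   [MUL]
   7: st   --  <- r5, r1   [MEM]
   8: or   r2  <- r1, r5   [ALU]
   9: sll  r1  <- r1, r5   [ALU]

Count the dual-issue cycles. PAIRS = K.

PAIRS = 2

[0] i0,i1  sub.ALU ld.MEM  -- pair
[1] i2  mulh.MUL  -- no-port MUL/MUL
[2] i3  mulh.MUL  -- no-port MUL/MUL
[3] i4  mul.MUL  -- RAW r0
[4] i5  sll.ALU  -- RAW+WAW r5
[5] i6  mulh.MUL  -- RAW r5
[6] i7,i8  st.MEM or.ALU  -- pair
[7] i9  sll.ALU  -- tail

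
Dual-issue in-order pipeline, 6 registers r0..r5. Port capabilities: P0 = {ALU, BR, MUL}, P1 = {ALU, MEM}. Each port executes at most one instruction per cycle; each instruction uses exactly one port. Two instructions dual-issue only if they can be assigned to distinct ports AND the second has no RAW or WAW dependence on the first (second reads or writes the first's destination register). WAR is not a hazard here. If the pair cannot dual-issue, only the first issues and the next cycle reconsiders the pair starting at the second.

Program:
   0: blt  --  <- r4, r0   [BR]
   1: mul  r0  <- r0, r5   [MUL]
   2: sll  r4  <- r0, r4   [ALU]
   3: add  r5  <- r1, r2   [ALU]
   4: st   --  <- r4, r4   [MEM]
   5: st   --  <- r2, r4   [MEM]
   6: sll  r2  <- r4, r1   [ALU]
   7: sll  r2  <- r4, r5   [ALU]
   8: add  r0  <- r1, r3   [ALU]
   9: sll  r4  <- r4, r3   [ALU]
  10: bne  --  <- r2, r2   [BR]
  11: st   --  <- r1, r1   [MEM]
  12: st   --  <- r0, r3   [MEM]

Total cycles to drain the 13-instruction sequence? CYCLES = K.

CYCLES = 9

t=0 i0:blt.BR ; no-port BR/MUL
t=1 i1:mul.MUL ; RAW r0
t=2 i2,i3:sll.ALU;add.ALU ; 2-wide
t=3 i4:st.MEM ; no-port MEM/MEM
t=4 i5,i6:st.MEM;sll.ALU ; 2-wide
t=5 i7,i8:sll.ALU;add.ALU ; 2-wide
t=6 i9,i10:sll.ALU;bne.BR ; 2-wide
t=7 i11:st.MEM ; no-port MEM/MEM
t=8 i12:st.MEM ; tail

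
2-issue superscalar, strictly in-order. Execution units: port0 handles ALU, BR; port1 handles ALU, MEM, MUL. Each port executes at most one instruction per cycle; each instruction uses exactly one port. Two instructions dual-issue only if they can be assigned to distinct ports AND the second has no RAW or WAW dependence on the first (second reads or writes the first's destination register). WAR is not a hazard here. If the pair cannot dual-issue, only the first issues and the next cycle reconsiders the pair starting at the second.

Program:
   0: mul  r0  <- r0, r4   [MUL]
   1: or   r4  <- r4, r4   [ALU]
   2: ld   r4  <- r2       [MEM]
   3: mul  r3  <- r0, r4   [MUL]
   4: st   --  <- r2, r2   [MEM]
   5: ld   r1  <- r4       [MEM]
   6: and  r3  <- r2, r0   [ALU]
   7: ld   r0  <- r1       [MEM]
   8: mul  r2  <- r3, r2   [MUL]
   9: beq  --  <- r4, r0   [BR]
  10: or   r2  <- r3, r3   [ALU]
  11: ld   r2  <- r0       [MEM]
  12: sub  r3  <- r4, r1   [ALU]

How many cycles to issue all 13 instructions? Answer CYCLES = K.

CYCLES = 9

  cy0 -> i0+i1 (mul+or) dual
  cy1 -> i2 (ld) no-port MEM/MUL
  cy2 -> i3 (mul) no-port MUL/MEM
  cy3 -> i4 (st) no-port MEM/MEM
  cy4 -> i5+i6 (ld+and) dual
  cy5 -> i7 (ld) no-port MEM/MUL
  cy6 -> i8+i9 (mul+beq) dual
  cy7 -> i10 (or) WAW r2
  cy8 -> i11+i12 (ld+sub) dual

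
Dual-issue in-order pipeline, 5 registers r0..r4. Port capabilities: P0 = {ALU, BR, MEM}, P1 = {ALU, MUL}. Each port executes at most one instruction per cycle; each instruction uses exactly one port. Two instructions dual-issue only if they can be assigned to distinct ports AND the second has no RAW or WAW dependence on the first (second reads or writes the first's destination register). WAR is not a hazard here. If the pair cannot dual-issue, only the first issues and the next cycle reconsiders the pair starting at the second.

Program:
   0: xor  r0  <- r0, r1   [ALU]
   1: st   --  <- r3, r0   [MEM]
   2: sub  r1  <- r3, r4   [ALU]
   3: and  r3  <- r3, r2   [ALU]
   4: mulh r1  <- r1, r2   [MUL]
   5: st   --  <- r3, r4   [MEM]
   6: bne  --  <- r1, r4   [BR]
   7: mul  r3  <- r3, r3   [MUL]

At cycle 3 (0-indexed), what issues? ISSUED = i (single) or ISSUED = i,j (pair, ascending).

ISSUED = 5

0. xor @i0  | RAW r0
1. st+sub @i1,i2  | dual
2. and+mulh @i3,i4  | dual
3. st @i5  | no-port MEM/BR
4. bne+mul @i6,i7  | dual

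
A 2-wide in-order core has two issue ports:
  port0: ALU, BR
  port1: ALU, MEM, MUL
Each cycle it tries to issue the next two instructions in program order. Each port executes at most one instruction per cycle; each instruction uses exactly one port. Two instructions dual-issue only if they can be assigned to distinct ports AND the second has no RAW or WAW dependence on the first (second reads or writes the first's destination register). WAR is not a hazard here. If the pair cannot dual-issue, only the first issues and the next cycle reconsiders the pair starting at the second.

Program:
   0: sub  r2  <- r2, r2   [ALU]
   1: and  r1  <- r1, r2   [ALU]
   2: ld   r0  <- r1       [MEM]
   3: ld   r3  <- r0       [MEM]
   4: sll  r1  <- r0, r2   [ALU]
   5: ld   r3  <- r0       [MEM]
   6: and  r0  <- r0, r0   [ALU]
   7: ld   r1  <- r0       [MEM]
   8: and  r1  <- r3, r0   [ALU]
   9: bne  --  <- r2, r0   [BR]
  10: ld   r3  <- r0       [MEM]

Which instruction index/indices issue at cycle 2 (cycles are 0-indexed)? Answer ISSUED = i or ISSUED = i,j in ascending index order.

ISSUED = 2

t=0 i0:sub.ALU ; RAW r2
t=1 i1:and.ALU ; RAW r1
t=2 i2:ld.MEM ; no-port MEM/MEM
t=3 i3,i4:ld.MEM/sll.ALU ; dual
t=4 i5,i6:ld.MEM/and.ALU ; dual
t=5 i7:ld.MEM ; WAW r1
t=6 i8,i9:and.ALU/bne.BR ; dual
t=7 i10:ld.MEM ; tail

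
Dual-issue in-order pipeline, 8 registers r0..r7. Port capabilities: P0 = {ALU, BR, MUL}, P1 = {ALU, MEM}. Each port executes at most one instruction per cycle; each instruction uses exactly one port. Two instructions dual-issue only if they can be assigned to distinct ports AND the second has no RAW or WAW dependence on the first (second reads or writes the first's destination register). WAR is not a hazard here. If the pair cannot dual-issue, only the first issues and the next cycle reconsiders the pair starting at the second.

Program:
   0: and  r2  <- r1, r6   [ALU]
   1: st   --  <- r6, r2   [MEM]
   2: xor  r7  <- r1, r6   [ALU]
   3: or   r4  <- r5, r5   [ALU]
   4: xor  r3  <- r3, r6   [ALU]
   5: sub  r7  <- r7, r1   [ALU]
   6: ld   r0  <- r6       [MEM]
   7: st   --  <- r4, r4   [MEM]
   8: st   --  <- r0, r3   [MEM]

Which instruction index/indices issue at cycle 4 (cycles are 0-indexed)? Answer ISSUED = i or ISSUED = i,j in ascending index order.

ISSUED = 7

#0 head=0: and i0 RAW r2
#1 head=1: st;xor i1&i2 2-wide
#2 head=3: or;xor i3&i4 2-wide
#3 head=5: sub;ld i5&i6 2-wide
#4 head=7: st i7 no-port MEM/MEM
#5 head=8: st i8 tail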